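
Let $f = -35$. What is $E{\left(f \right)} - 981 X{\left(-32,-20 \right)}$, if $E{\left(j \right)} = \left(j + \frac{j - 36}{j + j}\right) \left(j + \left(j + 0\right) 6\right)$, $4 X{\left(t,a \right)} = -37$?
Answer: $\frac{69603}{4} \approx 17401.0$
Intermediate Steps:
$X{\left(t,a \right)} = - \frac{37}{4}$ ($X{\left(t,a \right)} = \frac{1}{4} \left(-37\right) = - \frac{37}{4}$)
$E{\left(j \right)} = 7 j \left(j + \frac{-36 + j}{2 j}\right)$ ($E{\left(j \right)} = \left(j + \frac{-36 + j}{2 j}\right) \left(j + j 6\right) = \left(j + \left(-36 + j\right) \frac{1}{2 j}\right) \left(j + 6 j\right) = \left(j + \frac{-36 + j}{2 j}\right) 7 j = 7 j \left(j + \frac{-36 + j}{2 j}\right)$)
$E{\left(f \right)} - 981 X{\left(-32,-20 \right)} = \left(-126 + 7 \left(-35\right)^{2} + \frac{7}{2} \left(-35\right)\right) - - \frac{36297}{4} = \left(-126 + 7 \cdot 1225 - \frac{245}{2}\right) + \frac{36297}{4} = \left(-126 + 8575 - \frac{245}{2}\right) + \frac{36297}{4} = \frac{16653}{2} + \frac{36297}{4} = \frac{69603}{4}$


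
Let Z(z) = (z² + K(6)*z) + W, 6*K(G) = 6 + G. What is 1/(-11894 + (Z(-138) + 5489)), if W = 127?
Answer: 1/12490 ≈ 8.0064e-5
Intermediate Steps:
K(G) = 1 + G/6 (K(G) = (6 + G)/6 = 1 + G/6)
Z(z) = 127 + z² + 2*z (Z(z) = (z² + (1 + (⅙)*6)*z) + 127 = (z² + (1 + 1)*z) + 127 = (z² + 2*z) + 127 = 127 + z² + 2*z)
1/(-11894 + (Z(-138) + 5489)) = 1/(-11894 + ((127 + (-138)² + 2*(-138)) + 5489)) = 1/(-11894 + ((127 + 19044 - 276) + 5489)) = 1/(-11894 + (18895 + 5489)) = 1/(-11894 + 24384) = 1/12490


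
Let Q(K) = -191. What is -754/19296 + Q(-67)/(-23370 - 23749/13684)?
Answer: -8668660111/280510187472 ≈ -0.030903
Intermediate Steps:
-754/19296 + Q(-67)/(-23370 - 23749/13684) = -754/19296 - 191/(-23370 - 23749/13684) = -754*1/19296 - 191/(-23370 - 23749/13684) = -377/9648 - 191/(-23370 - 1*2159/1244) = -377/9648 - 191/(-23370 - 2159/1244) = -377/9648 - 191/(-29074439/1244) = -377/9648 - 191*(-1244/29074439) = -377/9648 + 237604/29074439 = -8668660111/280510187472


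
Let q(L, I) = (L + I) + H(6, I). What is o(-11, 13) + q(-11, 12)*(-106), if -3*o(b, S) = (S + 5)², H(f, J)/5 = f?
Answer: -3394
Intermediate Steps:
H(f, J) = 5*f
o(b, S) = -(5 + S)²/3 (o(b, S) = -(S + 5)²/3 = -(5 + S)²/3)
q(L, I) = 30 + I + L (q(L, I) = (L + I) + 5*6 = (I + L) + 30 = 30 + I + L)
o(-11, 13) + q(-11, 12)*(-106) = -(5 + 13)²/3 + (30 + 12 - 11)*(-106) = -⅓*18² + 31*(-106) = -⅓*324 - 3286 = -108 - 3286 = -3394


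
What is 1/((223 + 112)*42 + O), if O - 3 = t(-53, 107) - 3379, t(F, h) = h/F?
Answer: 53/566675 ≈ 9.3528e-5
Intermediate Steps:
O = -179035/53 (O = 3 + (107/(-53) - 3379) = 3 + (107*(-1/53) - 3379) = 3 + (-107/53 - 3379) = 3 - 179194/53 = -179035/53 ≈ -3378.0)
1/((223 + 112)*42 + O) = 1/((223 + 112)*42 - 179035/53) = 1/(335*42 - 179035/53) = 1/(14070 - 179035/53) = 1/(566675/53) = 53/566675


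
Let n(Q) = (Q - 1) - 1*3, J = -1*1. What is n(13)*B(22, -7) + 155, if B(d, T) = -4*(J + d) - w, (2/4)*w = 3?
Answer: -655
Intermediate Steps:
J = -1
w = 6 (w = 2*3 = 6)
n(Q) = -4 + Q (n(Q) = (-1 + Q) - 3 = -4 + Q)
B(d, T) = -2 - 4*d (B(d, T) = -4*(-1 + d) - 1*6 = (4 - 4*d) - 6 = -2 - 4*d)
n(13)*B(22, -7) + 155 = (-4 + 13)*(-2 - 4*22) + 155 = 9*(-2 - 88) + 155 = 9*(-90) + 155 = -810 + 155 = -655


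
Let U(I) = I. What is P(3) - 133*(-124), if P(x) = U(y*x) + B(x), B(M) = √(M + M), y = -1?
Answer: 16489 + √6 ≈ 16491.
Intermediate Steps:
B(M) = √2*√M (B(M) = √(2*M) = √2*√M)
P(x) = -x + √2*√x
P(3) - 133*(-124) = (-1*3 + √2*√3) - 133*(-124) = (-3 + √6) + 16492 = 16489 + √6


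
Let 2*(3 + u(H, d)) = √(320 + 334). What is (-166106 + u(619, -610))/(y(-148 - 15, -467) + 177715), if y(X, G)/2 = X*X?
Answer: -166109/230853 + √654/461706 ≈ -0.71949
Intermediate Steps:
y(X, G) = 2*X² (y(X, G) = 2*(X*X) = 2*X²)
u(H, d) = -3 + √654/2 (u(H, d) = -3 + √(320 + 334)/2 = -3 + √654/2)
(-166106 + u(619, -610))/(y(-148 - 15, -467) + 177715) = (-166106 + (-3 + √654/2))/(2*(-148 - 15)² + 177715) = (-166109 + √654/2)/(2*(-163)² + 177715) = (-166109 + √654/2)/(2*26569 + 177715) = (-166109 + √654/2)/(53138 + 177715) = (-166109 + √654/2)/230853 = (-166109 + √654/2)*(1/230853) = -166109/230853 + √654/461706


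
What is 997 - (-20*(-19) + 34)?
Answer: 583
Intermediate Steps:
997 - (-20*(-19) + 34) = 997 - (380 + 34) = 997 - 1*414 = 997 - 414 = 583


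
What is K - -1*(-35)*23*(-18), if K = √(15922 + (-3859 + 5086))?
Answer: 14490 + √17149 ≈ 14621.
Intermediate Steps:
K = √17149 (K = √(15922 + 1227) = √17149 ≈ 130.95)
K - -1*(-35)*23*(-18) = √17149 - -1*(-35)*23*(-18) = √17149 - 35*23*(-18) = √17149 - 805*(-18) = √17149 - 1*(-14490) = √17149 + 14490 = 14490 + √17149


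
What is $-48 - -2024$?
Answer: $1976$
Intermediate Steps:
$-48 - -2024 = -48 + 2024 = 1976$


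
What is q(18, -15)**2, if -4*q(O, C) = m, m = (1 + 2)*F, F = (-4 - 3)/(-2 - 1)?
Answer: 49/16 ≈ 3.0625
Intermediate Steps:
F = 7/3 (F = -7/(-3) = -7*(-1/3) = 7/3 ≈ 2.3333)
m = 7 (m = (1 + 2)*(7/3) = 3*(7/3) = 7)
q(O, C) = -7/4 (q(O, C) = -1/4*7 = -7/4)
q(18, -15)**2 = (-7/4)**2 = 49/16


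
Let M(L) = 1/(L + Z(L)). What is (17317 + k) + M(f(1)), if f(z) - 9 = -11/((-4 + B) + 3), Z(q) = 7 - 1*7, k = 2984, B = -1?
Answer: 588731/29 ≈ 20301.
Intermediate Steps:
Z(q) = 0 (Z(q) = 7 - 7 = 0)
f(z) = 29/2 (f(z) = 9 - 11/((-4 - 1) + 3) = 9 - 11/(-5 + 3) = 9 - 11/(-2) = 9 - 11*(-1/2) = 9 + 11/2 = 29/2)
M(L) = 1/L (M(L) = 1/(L + 0) = 1/L)
(17317 + k) + M(f(1)) = (17317 + 2984) + 1/(29/2) = 20301 + 2/29 = 588731/29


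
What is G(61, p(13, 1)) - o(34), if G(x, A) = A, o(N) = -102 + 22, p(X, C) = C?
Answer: 81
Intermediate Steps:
o(N) = -80
G(61, p(13, 1)) - o(34) = 1 - 1*(-80) = 1 + 80 = 81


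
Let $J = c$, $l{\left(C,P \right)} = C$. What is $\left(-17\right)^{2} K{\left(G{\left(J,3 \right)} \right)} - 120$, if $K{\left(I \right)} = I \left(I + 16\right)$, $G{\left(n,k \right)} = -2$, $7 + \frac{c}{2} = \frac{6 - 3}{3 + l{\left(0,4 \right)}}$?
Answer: $-8212$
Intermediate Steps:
$c = -12$ ($c = -14 + 2 \frac{6 - 3}{3 + 0} = -14 + 2 \cdot \frac{3}{3} = -14 + 2 \cdot 3 \cdot \frac{1}{3} = -14 + 2 \cdot 1 = -14 + 2 = -12$)
$J = -12$
$K{\left(I \right)} = I \left(16 + I\right)$
$\left(-17\right)^{2} K{\left(G{\left(J,3 \right)} \right)} - 120 = \left(-17\right)^{2} \left(- 2 \left(16 - 2\right)\right) - 120 = 289 \left(\left(-2\right) 14\right) - 120 = 289 \left(-28\right) - 120 = -8092 - 120 = -8212$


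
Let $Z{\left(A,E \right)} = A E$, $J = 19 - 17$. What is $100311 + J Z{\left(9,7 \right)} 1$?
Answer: $100437$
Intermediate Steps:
$J = 2$
$100311 + J Z{\left(9,7 \right)} 1 = 100311 + 2 \cdot 9 \cdot 7 \cdot 1 = 100311 + 2 \cdot 63 \cdot 1 = 100311 + 126 \cdot 1 = 100311 + 126 = 100437$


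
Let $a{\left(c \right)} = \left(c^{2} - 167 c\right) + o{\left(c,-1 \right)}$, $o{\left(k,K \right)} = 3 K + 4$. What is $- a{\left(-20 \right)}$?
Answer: $-3741$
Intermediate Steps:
$o{\left(k,K \right)} = 4 + 3 K$
$a{\left(c \right)} = 1 + c^{2} - 167 c$ ($a{\left(c \right)} = \left(c^{2} - 167 c\right) + \left(4 + 3 \left(-1\right)\right) = \left(c^{2} - 167 c\right) + \left(4 - 3\right) = \left(c^{2} - 167 c\right) + 1 = 1 + c^{2} - 167 c$)
$- a{\left(-20 \right)} = - (1 + \left(-20\right)^{2} - -3340) = - (1 + 400 + 3340) = \left(-1\right) 3741 = -3741$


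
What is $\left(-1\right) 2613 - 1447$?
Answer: $-4060$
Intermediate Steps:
$\left(-1\right) 2613 - 1447 = -2613 - 1447 = -4060$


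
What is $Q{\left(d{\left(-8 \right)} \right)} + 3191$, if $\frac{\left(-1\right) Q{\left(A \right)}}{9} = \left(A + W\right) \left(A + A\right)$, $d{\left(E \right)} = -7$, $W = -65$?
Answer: $-5881$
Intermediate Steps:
$Q{\left(A \right)} = - 18 A \left(-65 + A\right)$ ($Q{\left(A \right)} = - 9 \left(A - 65\right) \left(A + A\right) = - 9 \left(-65 + A\right) 2 A = - 9 \cdot 2 A \left(-65 + A\right) = - 18 A \left(-65 + A\right)$)
$Q{\left(d{\left(-8 \right)} \right)} + 3191 = 18 \left(-7\right) \left(65 - -7\right) + 3191 = 18 \left(-7\right) \left(65 + 7\right) + 3191 = 18 \left(-7\right) 72 + 3191 = -9072 + 3191 = -5881$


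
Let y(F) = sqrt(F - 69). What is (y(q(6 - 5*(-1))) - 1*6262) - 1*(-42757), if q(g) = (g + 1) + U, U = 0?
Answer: 36495 + I*sqrt(57) ≈ 36495.0 + 7.5498*I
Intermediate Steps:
q(g) = 1 + g (q(g) = (g + 1) + 0 = (1 + g) + 0 = 1 + g)
y(F) = sqrt(-69 + F)
(y(q(6 - 5*(-1))) - 1*6262) - 1*(-42757) = (sqrt(-69 + (1 + (6 - 5*(-1)))) - 1*6262) - 1*(-42757) = (sqrt(-69 + (1 + (6 + 5))) - 6262) + 42757 = (sqrt(-69 + (1 + 11)) - 6262) + 42757 = (sqrt(-69 + 12) - 6262) + 42757 = (sqrt(-57) - 6262) + 42757 = (I*sqrt(57) - 6262) + 42757 = (-6262 + I*sqrt(57)) + 42757 = 36495 + I*sqrt(57)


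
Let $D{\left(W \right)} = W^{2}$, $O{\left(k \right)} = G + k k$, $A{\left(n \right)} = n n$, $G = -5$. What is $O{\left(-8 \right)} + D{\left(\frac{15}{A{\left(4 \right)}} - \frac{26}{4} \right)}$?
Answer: $\frac{23025}{256} \approx 89.941$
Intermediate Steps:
$A{\left(n \right)} = n^{2}$
$O{\left(k \right)} = -5 + k^{2}$ ($O{\left(k \right)} = -5 + k k = -5 + k^{2}$)
$O{\left(-8 \right)} + D{\left(\frac{15}{A{\left(4 \right)}} - \frac{26}{4} \right)} = \left(-5 + \left(-8\right)^{2}\right) + \left(\frac{15}{4^{2}} - \frac{26}{4}\right)^{2} = \left(-5 + 64\right) + \left(\frac{15}{16} - \frac{13}{2}\right)^{2} = 59 + \left(15 \cdot \frac{1}{16} - \frac{13}{2}\right)^{2} = 59 + \left(\frac{15}{16} - \frac{13}{2}\right)^{2} = 59 + \left(- \frac{89}{16}\right)^{2} = 59 + \frac{7921}{256} = \frac{23025}{256}$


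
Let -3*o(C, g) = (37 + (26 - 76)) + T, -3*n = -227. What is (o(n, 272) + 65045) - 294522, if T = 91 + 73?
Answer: -688582/3 ≈ -2.2953e+5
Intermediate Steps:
n = 227/3 (n = -⅓*(-227) = 227/3 ≈ 75.667)
T = 164
o(C, g) = -151/3 (o(C, g) = -((37 + (26 - 76)) + 164)/3 = -((37 - 50) + 164)/3 = -(-13 + 164)/3 = -⅓*151 = -151/3)
(o(n, 272) + 65045) - 294522 = (-151/3 + 65045) - 294522 = 194984/3 - 294522 = -688582/3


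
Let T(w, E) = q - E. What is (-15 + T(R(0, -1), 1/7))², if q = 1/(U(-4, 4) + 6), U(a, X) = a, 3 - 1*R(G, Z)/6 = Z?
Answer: 42025/196 ≈ 214.41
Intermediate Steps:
R(G, Z) = 18 - 6*Z
q = ½ (q = 1/(-4 + 6) = 1/2 = ½ ≈ 0.50000)
T(w, E) = ½ - E
(-15 + T(R(0, -1), 1/7))² = (-15 + (½ - 1/7))² = (-15 + (½ - 1*⅐))² = (-15 + (½ - ⅐))² = (-15 + 5/14)² = (-205/14)² = 42025/196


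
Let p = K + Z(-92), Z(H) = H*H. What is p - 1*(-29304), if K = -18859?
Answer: 18909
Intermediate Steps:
Z(H) = H²
p = -10395 (p = -18859 + (-92)² = -18859 + 8464 = -10395)
p - 1*(-29304) = -10395 - 1*(-29304) = -10395 + 29304 = 18909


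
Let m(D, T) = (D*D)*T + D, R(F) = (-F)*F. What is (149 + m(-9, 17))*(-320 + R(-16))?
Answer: -873792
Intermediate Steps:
R(F) = -F²
m(D, T) = D + T*D² (m(D, T) = D²*T + D = T*D² + D = D + T*D²)
(149 + m(-9, 17))*(-320 + R(-16)) = (149 - 9*(1 - 9*17))*(-320 - 1*(-16)²) = (149 - 9*(1 - 153))*(-320 - 1*256) = (149 - 9*(-152))*(-320 - 256) = (149 + 1368)*(-576) = 1517*(-576) = -873792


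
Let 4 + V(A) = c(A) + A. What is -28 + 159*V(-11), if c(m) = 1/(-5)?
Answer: -12224/5 ≈ -2444.8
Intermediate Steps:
c(m) = -⅕
V(A) = -21/5 + A (V(A) = -4 + (-⅕ + A) = -21/5 + A)
-28 + 159*V(-11) = -28 + 159*(-21/5 - 11) = -28 + 159*(-76/5) = -28 - 12084/5 = -12224/5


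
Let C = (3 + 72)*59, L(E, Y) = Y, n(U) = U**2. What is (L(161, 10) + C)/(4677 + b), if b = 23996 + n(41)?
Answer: 4435/30354 ≈ 0.14611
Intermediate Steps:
C = 4425 (C = 75*59 = 4425)
b = 25677 (b = 23996 + 41**2 = 23996 + 1681 = 25677)
(L(161, 10) + C)/(4677 + b) = (10 + 4425)/(4677 + 25677) = 4435/30354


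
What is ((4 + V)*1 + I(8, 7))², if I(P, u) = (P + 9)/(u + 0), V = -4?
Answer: 289/49 ≈ 5.8980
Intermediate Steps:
I(P, u) = (9 + P)/u
((4 + V)*1 + I(8, 7))² = ((4 - 4)*1 + (9 + 8)/7)² = (0*1 + (⅐)*17)² = (0 + 17/7)² = (17/7)² = 289/49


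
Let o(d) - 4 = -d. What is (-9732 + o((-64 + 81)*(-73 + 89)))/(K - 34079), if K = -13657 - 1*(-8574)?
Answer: 5000/19581 ≈ 0.25535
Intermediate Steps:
o(d) = 4 - d
K = -5083 (K = -13657 + 8574 = -5083)
(-9732 + o((-64 + 81)*(-73 + 89)))/(K - 34079) = (-9732 + (4 - (-64 + 81)*(-73 + 89)))/(-5083 - 34079) = (-9732 + (4 - 17*16))/(-39162) = (-9732 + (4 - 1*272))*(-1/39162) = (-9732 + (4 - 272))*(-1/39162) = (-9732 - 268)*(-1/39162) = -10000*(-1/39162) = 5000/19581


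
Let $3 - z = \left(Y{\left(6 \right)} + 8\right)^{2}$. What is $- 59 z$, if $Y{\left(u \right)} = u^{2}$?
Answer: $114047$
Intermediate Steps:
$z = -1933$ ($z = 3 - \left(6^{2} + 8\right)^{2} = 3 - \left(36 + 8\right)^{2} = 3 - 44^{2} = 3 - 1936 = -1933$)
$- 59 z = \left(-59\right) \left(-1933\right) = 114047$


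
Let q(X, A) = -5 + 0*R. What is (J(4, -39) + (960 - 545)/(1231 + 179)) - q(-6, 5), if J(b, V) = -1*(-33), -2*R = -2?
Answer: 10799/282 ≈ 38.294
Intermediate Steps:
R = 1 (R = -½*(-2) = 1)
J(b, V) = 33
q(X, A) = -5 (q(X, A) = -5 + 0*1 = -5 + 0 = -5)
(J(4, -39) + (960 - 545)/(1231 + 179)) - q(-6, 5) = (33 + (960 - 545)/(1231 + 179)) - 1*(-5) = (33 + 415/1410) + 5 = (33 + 415*(1/1410)) + 5 = (33 + 83/282) + 5 = 9389/282 + 5 = 10799/282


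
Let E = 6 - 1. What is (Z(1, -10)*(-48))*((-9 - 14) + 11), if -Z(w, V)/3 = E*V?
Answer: 86400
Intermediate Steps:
E = 5
Z(w, V) = -15*V
(Z(1, -10)*(-48))*((-9 - 14) + 11) = (-15*(-10)*(-48))*((-9 - 14) + 11) = (150*(-48))*(-23 + 11) = -7200*(-12) = 86400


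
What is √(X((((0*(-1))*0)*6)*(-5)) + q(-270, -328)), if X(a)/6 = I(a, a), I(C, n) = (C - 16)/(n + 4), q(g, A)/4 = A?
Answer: 2*I*√334 ≈ 36.551*I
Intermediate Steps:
q(g, A) = 4*A
I(C, n) = (-16 + C)/(4 + n)
X(a) = 6*(-16 + a)/(4 + a) (X(a) = 6*((-16 + a)/(4 + a)) = 6*(-16 + a)/(4 + a))
√(X((((0*(-1))*0)*6)*(-5)) + q(-270, -328)) = √(6*(-16 + (((0*(-1))*0)*6)*(-5))/(4 + (((0*(-1))*0)*6)*(-5)) + 4*(-328)) = √(6*(-16 + ((0*0)*6)*(-5))/(4 + ((0*0)*6)*(-5)) - 1312) = √(6*(-16 + (0*6)*(-5))/(4 + (0*6)*(-5)) - 1312) = √(6*(-16 + 0*(-5))/(4 + 0*(-5)) - 1312) = √(6*(-16 + 0)/(4 + 0) - 1312) = √(6*(-16)/4 - 1312) = √(6*(¼)*(-16) - 1312) = √(-24 - 1312) = √(-1336) = 2*I*√334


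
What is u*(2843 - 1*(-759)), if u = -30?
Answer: -108060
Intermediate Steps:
u*(2843 - 1*(-759)) = -30*(2843 - 1*(-759)) = -30*(2843 + 759) = -30*3602 = -108060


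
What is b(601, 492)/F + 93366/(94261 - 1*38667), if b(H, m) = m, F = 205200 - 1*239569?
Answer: 11960691/7183121 ≈ 1.6651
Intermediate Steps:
F = -34369 (F = 205200 - 239569 = -34369)
b(601, 492)/F + 93366/(94261 - 1*38667) = 492/(-34369) + 93366/(94261 - 1*38667) = 492*(-1/34369) + 93366/(94261 - 38667) = -492/34369 + 93366/55594 = -492/34369 + 93366*(1/55594) = -492/34369 + 351/209 = 11960691/7183121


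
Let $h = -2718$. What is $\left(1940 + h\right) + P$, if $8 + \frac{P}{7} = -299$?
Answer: $-2927$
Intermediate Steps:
$P = -2149$ ($P = -56 + 7 \left(-299\right) = -56 - 2093 = -2149$)
$\left(1940 + h\right) + P = \left(1940 - 2718\right) - 2149 = -778 - 2149 = -2927$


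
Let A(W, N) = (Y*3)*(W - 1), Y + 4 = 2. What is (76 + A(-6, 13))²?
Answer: 13924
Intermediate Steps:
Y = -2 (Y = -4 + 2 = -2)
A(W, N) = 6 - 6*W (A(W, N) = (-2*3)*(W - 1) = -6*(-1 + W) = 6 - 6*W)
(76 + A(-6, 13))² = (76 + (6 - 6*(-6)))² = (76 + (6 + 36))² = (76 + 42)² = 118² = 13924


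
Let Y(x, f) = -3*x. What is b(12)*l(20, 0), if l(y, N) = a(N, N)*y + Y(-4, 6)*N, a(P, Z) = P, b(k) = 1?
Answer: 0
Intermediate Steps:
l(y, N) = 12*N + N*y (l(y, N) = N*y + (-3*(-4))*N = N*y + 12*N = 12*N + N*y)
b(12)*l(20, 0) = 1*(0*(12 + 20)) = 1*(0*32) = 1*0 = 0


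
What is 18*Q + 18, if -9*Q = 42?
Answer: -66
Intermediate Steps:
Q = -14/3 (Q = -1/9*42 = -14/3 ≈ -4.6667)
18*Q + 18 = 18*(-14/3) + 18 = -84 + 18 = -66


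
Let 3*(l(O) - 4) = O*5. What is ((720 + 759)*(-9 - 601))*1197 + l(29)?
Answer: -3239764133/3 ≈ -1.0799e+9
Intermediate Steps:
l(O) = 4 + 5*O/3 (l(O) = 4 + (O*5)/3 = 4 + (5*O)/3 = 4 + 5*O/3)
((720 + 759)*(-9 - 601))*1197 + l(29) = ((720 + 759)*(-9 - 601))*1197 + (4 + (5/3)*29) = (1479*(-610))*1197 + (4 + 145/3) = -902190*1197 + 157/3 = -1079921430 + 157/3 = -3239764133/3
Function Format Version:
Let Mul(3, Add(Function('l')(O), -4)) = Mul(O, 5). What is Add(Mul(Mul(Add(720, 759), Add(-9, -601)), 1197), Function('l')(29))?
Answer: Rational(-3239764133, 3) ≈ -1.0799e+9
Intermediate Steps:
Function('l')(O) = Add(4, Mul(Rational(5, 3), O)) (Function('l')(O) = Add(4, Mul(Rational(1, 3), Mul(O, 5))) = Add(4, Mul(Rational(1, 3), Mul(5, O))) = Add(4, Mul(Rational(5, 3), O)))
Add(Mul(Mul(Add(720, 759), Add(-9, -601)), 1197), Function('l')(29)) = Add(Mul(Mul(Add(720, 759), Add(-9, -601)), 1197), Add(4, Mul(Rational(5, 3), 29))) = Add(Mul(Mul(1479, -610), 1197), Add(4, Rational(145, 3))) = Add(Mul(-902190, 1197), Rational(157, 3)) = Add(-1079921430, Rational(157, 3)) = Rational(-3239764133, 3)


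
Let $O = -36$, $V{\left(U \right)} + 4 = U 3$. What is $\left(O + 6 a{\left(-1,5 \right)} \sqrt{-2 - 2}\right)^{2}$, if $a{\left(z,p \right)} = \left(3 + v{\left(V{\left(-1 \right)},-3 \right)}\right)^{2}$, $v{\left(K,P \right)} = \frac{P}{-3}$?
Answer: $-35568 - 13824 i \approx -35568.0 - 13824.0 i$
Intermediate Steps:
$V{\left(U \right)} = -4 + 3 U$ ($V{\left(U \right)} = -4 + U 3 = -4 + 3 U$)
$v{\left(K,P \right)} = - \frac{P}{3}$ ($v{\left(K,P \right)} = P \left(- \frac{1}{3}\right) = - \frac{P}{3}$)
$a{\left(z,p \right)} = 16$ ($a{\left(z,p \right)} = \left(3 - -1\right)^{2} = \left(3 + 1\right)^{2} = 4^{2} = 16$)
$\left(O + 6 a{\left(-1,5 \right)} \sqrt{-2 - 2}\right)^{2} = \left(-36 + 6 \cdot 16 \sqrt{-2 - 2}\right)^{2} = \left(-36 + 96 \sqrt{-4}\right)^{2} = \left(-36 + 96 \cdot 2 i\right)^{2} = \left(-36 + 192 i\right)^{2}$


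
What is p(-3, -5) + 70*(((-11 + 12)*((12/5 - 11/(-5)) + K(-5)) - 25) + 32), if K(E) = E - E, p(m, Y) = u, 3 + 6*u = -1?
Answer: 2434/3 ≈ 811.33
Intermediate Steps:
u = -2/3 (u = -1/2 + (1/6)*(-1) = -1/2 - 1/6 = -2/3 ≈ -0.66667)
p(m, Y) = -2/3
K(E) = 0
p(-3, -5) + 70*(((-11 + 12)*((12/5 - 11/(-5)) + K(-5)) - 25) + 32) = -2/3 + 70*(((-11 + 12)*((12/5 - 11/(-5)) + 0) - 25) + 32) = -2/3 + 70*((1*((12*(1/5) - 11*(-1/5)) + 0) - 25) + 32) = -2/3 + 70*((1*((12/5 + 11/5) + 0) - 25) + 32) = -2/3 + 70*((1*(23/5 + 0) - 25) + 32) = -2/3 + 70*((1*(23/5) - 25) + 32) = -2/3 + 70*((23/5 - 25) + 32) = -2/3 + 70*(-102/5 + 32) = -2/3 + 70*(58/5) = -2/3 + 812 = 2434/3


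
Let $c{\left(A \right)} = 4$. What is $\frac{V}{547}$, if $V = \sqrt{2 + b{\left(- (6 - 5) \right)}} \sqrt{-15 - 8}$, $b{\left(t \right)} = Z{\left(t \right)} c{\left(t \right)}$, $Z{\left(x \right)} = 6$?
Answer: $\frac{i \sqrt{598}}{547} \approx 0.044706 i$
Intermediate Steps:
$b{\left(t \right)} = 24$ ($b{\left(t \right)} = 6 \cdot 4 = 24$)
$V = i \sqrt{598}$ ($V = \sqrt{2 + 24} \sqrt{-15 - 8} = \sqrt{26} \sqrt{-23} = \sqrt{26} i \sqrt{23} = i \sqrt{598} \approx 24.454 i$)
$\frac{V}{547} = \frac{i \sqrt{598}}{547}$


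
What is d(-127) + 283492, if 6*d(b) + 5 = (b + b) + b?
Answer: 850283/3 ≈ 2.8343e+5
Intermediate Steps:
d(b) = -⅚ + b/2 (d(b) = -⅚ + ((b + b) + b)/6 = -⅚ + (2*b + b)/6 = -⅚ + (3*b)/6 = -⅚ + b/2)
d(-127) + 283492 = (-⅚ + (½)*(-127)) + 283492 = (-⅚ - 127/2) + 283492 = -193/3 + 283492 = 850283/3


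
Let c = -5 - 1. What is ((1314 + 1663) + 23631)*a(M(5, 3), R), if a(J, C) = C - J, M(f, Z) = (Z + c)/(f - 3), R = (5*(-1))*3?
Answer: -359208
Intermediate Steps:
c = -6
R = -15 (R = -5*3 = -15)
M(f, Z) = (-6 + Z)/(-3 + f) (M(f, Z) = (Z - 6)/(f - 3) = (-6 + Z)/(-3 + f))
((1314 + 1663) + 23631)*a(M(5, 3), R) = ((1314 + 1663) + 23631)*(-15 - (-6 + 3)/(-3 + 5)) = (2977 + 23631)*(-15 - (-3)/2) = 26608*(-15 - (-3)/2) = 26608*(-15 - 1*(-3/2)) = 26608*(-15 + 3/2) = 26608*(-27/2) = -359208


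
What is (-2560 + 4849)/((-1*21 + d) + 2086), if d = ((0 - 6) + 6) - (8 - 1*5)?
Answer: 2289/2062 ≈ 1.1101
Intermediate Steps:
d = -3 (d = (-6 + 6) - (8 - 5) = 0 - 1*3 = 0 - 3 = -3)
(-2560 + 4849)/((-1*21 + d) + 2086) = (-2560 + 4849)/((-1*21 - 3) + 2086) = 2289/((-21 - 3) + 2086) = 2289/(-24 + 2086) = 2289/2062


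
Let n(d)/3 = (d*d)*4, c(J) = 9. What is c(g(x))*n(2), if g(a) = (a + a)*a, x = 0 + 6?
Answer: 432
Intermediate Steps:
x = 6
g(a) = 2*a² (g(a) = (2*a)*a = 2*a²)
n(d) = 12*d² (n(d) = 3*((d*d)*4) = 3*(d²*4) = 3*(4*d²) = 12*d²)
c(g(x))*n(2) = 9*(12*2²) = 9*(12*4) = 9*48 = 432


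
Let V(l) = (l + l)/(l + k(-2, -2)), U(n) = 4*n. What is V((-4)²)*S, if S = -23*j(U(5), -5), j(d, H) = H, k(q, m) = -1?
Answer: 736/3 ≈ 245.33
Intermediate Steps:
V(l) = 2*l/(-1 + l) (V(l) = (l + l)/(l - 1) = (2*l)/(-1 + l) = 2*l/(-1 + l))
S = 115 (S = -23*(-5) = 115)
V((-4)²)*S = (2*(-4)²/(-1 + (-4)²))*115 = (2*16/(-1 + 16))*115 = (2*16/15)*115 = (2*16*(1/15))*115 = (32/15)*115 = 736/3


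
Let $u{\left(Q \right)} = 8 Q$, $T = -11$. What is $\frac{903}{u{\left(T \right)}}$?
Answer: $- \frac{903}{88} \approx -10.261$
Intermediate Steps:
$\frac{903}{u{\left(T \right)}} = \frac{903}{8 \left(-11\right)} = \frac{903}{-88} = 903 \left(- \frac{1}{88}\right) = - \frac{903}{88}$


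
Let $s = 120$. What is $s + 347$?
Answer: $467$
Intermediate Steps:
$s + 347 = 120 + 347 = 467$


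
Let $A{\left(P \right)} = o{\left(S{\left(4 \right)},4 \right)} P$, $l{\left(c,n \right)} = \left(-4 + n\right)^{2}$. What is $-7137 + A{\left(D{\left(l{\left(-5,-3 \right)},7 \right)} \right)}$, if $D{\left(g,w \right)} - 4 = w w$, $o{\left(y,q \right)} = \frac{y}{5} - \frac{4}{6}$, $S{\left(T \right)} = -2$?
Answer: $- \frac{107903}{15} \approx -7193.5$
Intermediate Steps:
$o{\left(y,q \right)} = - \frac{2}{3} + \frac{y}{5}$ ($o{\left(y,q \right)} = y \frac{1}{5} - \frac{2}{3} = \frac{y}{5} - \frac{2}{3} = - \frac{2}{3} + \frac{y}{5}$)
$D{\left(g,w \right)} = 4 + w^{2}$ ($D{\left(g,w \right)} = 4 + w w = 4 + w^{2}$)
$A{\left(P \right)} = - \frac{16 P}{15}$ ($A{\left(P \right)} = \left(- \frac{2}{3} + \frac{1}{5} \left(-2\right)\right) P = \left(- \frac{2}{3} - \frac{2}{5}\right) P = - \frac{16 P}{15}$)
$-7137 + A{\left(D{\left(l{\left(-5,-3 \right)},7 \right)} \right)} = -7137 - \frac{16 \left(4 + 7^{2}\right)}{15} = -7137 - \frac{16 \left(4 + 49\right)}{15} = -7137 - \frac{848}{15} = - \frac{107903}{15}$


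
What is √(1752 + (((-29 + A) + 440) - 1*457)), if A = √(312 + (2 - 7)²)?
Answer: √(1706 + √337) ≈ 41.525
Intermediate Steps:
A = √337 (A = √(312 + (-5)²) = √(312 + 25) = √337 ≈ 18.358)
√(1752 + (((-29 + A) + 440) - 1*457)) = √(1752 + (((-29 + √337) + 440) - 1*457)) = √(1752 + ((411 + √337) - 457)) = √(1752 + (-46 + √337)) = √(1706 + √337)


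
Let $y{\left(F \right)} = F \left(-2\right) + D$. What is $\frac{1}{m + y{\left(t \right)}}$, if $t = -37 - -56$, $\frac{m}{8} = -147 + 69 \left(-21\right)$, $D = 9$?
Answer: $- \frac{1}{12797} \approx -7.8143 \cdot 10^{-5}$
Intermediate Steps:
$m = -12768$ ($m = 8 \left(-147 + 69 \left(-21\right)\right) = 8 \left(-147 - 1449\right) = 8 \left(-1596\right) = -12768$)
$t = 19$ ($t = -37 + 56 = 19$)
$y{\left(F \right)} = 9 - 2 F$ ($y{\left(F \right)} = F \left(-2\right) + 9 = - 2 F + 9 = 9 - 2 F$)
$\frac{1}{m + y{\left(t \right)}} = \frac{1}{-12768 + \left(9 - 38\right)} = \frac{1}{-12768 - 29} = \frac{1}{-12797} = - \frac{1}{12797}$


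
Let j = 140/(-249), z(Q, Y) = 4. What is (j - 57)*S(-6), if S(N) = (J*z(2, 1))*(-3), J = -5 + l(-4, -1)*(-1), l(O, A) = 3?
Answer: -458656/83 ≈ -5526.0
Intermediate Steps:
j = -140/249 (j = 140*(-1/249) = -140/249 ≈ -0.56225)
J = -8 (J = -5 + 3*(-1) = -5 - 3 = -8)
S(N) = 96 (S(N) = -8*4*(-3) = -32*(-3) = 96)
(j - 57)*S(-6) = (-140/249 - 57)*96 = -14333/249*96 = -458656/83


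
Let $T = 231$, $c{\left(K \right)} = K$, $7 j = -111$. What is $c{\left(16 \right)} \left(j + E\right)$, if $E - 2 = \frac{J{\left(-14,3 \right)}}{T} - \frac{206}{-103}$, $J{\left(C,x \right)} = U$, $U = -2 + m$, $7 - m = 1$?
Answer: $- \frac{43760}{231} \approx -189.44$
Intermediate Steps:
$m = 6$ ($m = 7 - 1 = 6$)
$j = - \frac{111}{7}$ ($j = \frac{1}{7} \left(-111\right) = - \frac{111}{7} \approx -15.857$)
$U = 4$ ($U = -2 + 6 = 4$)
$J{\left(C,x \right)} = 4$
$E = \frac{928}{231}$ ($E = 2 + \left(\frac{4}{231} - \frac{206}{-103}\right) = 2 + \left(4 \cdot \frac{1}{231} - -2\right) = 2 + \left(\frac{4}{231} + 2\right) = 2 + \frac{466}{231} = \frac{928}{231} \approx 4.0173$)
$c{\left(16 \right)} \left(j + E\right) = 16 \left(- \frac{111}{7} + \frac{928}{231}\right) = 16 \left(- \frac{2735}{231}\right) = - \frac{43760}{231}$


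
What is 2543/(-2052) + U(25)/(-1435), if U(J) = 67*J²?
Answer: -17915341/588924 ≈ -30.420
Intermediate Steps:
2543/(-2052) + U(25)/(-1435) = 2543/(-2052) + (67*25²)/(-1435) = 2543*(-1/2052) + (67*625)*(-1/1435) = -2543/2052 + 41875*(-1/1435) = -2543/2052 - 8375/287 = -17915341/588924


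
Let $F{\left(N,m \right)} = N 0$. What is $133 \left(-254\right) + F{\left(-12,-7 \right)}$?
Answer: $-33782$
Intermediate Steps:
$F{\left(N,m \right)} = 0$
$133 \left(-254\right) + F{\left(-12,-7 \right)} = 133 \left(-254\right) + 0 = -33782 + 0 = -33782$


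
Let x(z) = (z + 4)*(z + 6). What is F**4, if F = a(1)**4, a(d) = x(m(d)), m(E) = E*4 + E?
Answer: 85145777109487563964501441198401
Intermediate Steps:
m(E) = 5*E (m(E) = 4*E + E = 5*E)
x(z) = (4 + z)*(6 + z)
a(d) = 24 + 25*d**2 + 50*d (a(d) = 24 + (5*d)**2 + 10*(5*d) = 24 + 25*d**2 + 50*d)
F = 96059601 (F = (24 + 25*1**2 + 50*1)**4 = (24 + 25*1 + 50)**4 = (24 + 25 + 50)**4 = 99**4 = 96059601)
F**4 = 96059601**4 = 85145777109487563964501441198401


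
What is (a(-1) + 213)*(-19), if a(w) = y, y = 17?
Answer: -4370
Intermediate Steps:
a(w) = 17
(a(-1) + 213)*(-19) = (17 + 213)*(-19) = 230*(-19) = -4370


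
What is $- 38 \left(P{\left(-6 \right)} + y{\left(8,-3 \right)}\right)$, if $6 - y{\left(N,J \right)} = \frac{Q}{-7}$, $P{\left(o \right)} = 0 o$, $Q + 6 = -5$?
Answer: $- \frac{1178}{7} \approx -168.29$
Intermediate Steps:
$Q = -11$ ($Q = -6 - 5 = -11$)
$P{\left(o \right)} = 0$
$y{\left(N,J \right)} = \frac{31}{7}$ ($y{\left(N,J \right)} = 6 - - \frac{11}{-7} = 6 - \left(-11\right) \left(- \frac{1}{7}\right) = 6 - \frac{11}{7} = \frac{31}{7}$)
$- 38 \left(P{\left(-6 \right)} + y{\left(8,-3 \right)}\right) = - 38 \left(0 + \frac{31}{7}\right) = \left(-38\right) \frac{31}{7} = - \frac{1178}{7}$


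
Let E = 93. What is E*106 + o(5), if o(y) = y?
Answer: 9863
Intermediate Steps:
E*106 + o(5) = 93*106 + 5 = 9858 + 5 = 9863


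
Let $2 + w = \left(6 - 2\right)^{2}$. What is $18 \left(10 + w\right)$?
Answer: $432$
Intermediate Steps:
$w = 14$ ($w = -2 + \left(6 - 2\right)^{2} = -2 + 4^{2} = -2 + 16 = 14$)
$18 \left(10 + w\right) = 18 \left(10 + 14\right) = 18 \cdot 24 = 432$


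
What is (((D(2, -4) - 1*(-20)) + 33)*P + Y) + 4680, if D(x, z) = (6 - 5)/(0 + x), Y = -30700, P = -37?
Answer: -55999/2 ≈ -28000.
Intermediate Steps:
D(x, z) = 1/x
(((D(2, -4) - 1*(-20)) + 33)*P + Y) + 4680 = (((1/2 - 1*(-20)) + 33)*(-37) - 30700) + 4680 = (((1/2 + 20) + 33)*(-37) - 30700) + 4680 = ((41/2 + 33)*(-37) - 30700) + 4680 = ((107/2)*(-37) - 30700) + 4680 = (-3959/2 - 30700) + 4680 = -65359/2 + 4680 = -55999/2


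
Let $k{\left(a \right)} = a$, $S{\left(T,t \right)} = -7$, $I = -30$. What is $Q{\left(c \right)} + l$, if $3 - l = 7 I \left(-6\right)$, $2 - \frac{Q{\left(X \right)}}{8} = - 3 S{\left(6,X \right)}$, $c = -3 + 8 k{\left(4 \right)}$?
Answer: $-1409$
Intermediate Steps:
$c = 29$ ($c = -3 + 8 \cdot 4 = -3 + 32 = 29$)
$Q{\left(X \right)} = -152$ ($Q{\left(X \right)} = 16 - 8 \left(\left(-3\right) \left(-7\right)\right) = 16 - 168 = -152$)
$l = -1257$ ($l = 3 - 7 \left(-30\right) \left(-6\right) = 3 - \left(-210\right) \left(-6\right) = 3 - 1260 = -1257$)
$Q{\left(c \right)} + l = -152 - 1257 = -1409$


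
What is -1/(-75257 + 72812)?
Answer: 1/2445 ≈ 0.00040900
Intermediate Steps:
-1/(-75257 + 72812) = -1/(-2445) = -1*(-1/2445) = 1/2445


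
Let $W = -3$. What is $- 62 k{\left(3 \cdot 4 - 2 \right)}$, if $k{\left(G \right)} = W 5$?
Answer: $930$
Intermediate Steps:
$k{\left(G \right)} = -15$ ($k{\left(G \right)} = \left(-3\right) 5 = -15$)
$- 62 k{\left(3 \cdot 4 - 2 \right)} = \left(-62\right) \left(-15\right) = 930$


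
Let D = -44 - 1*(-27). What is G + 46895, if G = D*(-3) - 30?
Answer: 46916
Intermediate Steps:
D = -17 (D = -44 + 27 = -17)
G = 21 (G = -17*(-3) - 30 = 51 - 30 = 21)
G + 46895 = 21 + 46895 = 46916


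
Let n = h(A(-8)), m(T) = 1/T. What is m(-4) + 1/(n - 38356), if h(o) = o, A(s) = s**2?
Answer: -4787/19146 ≈ -0.25003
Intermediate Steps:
n = 64 (n = (-8)**2 = 64)
m(-4) + 1/(n - 38356) = 1/(-4) + 1/(64 - 38356) = -1/4 + 1/(-38292) = -1/4 - 1/38292 = -4787/19146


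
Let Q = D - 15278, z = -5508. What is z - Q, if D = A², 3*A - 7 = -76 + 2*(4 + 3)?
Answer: 84905/9 ≈ 9433.9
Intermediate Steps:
A = -55/3 (A = 7/3 + (-76 + 2*(4 + 3))/3 = 7/3 + (-76 + 2*7)/3 = 7/3 + (-76 + 14)/3 = 7/3 + (⅓)*(-62) = 7/3 - 62/3 = -55/3 ≈ -18.333)
D = 3025/9 (D = (-55/3)² = 3025/9 ≈ 336.11)
Q = -134477/9 (Q = 3025/9 - 15278 = -134477/9 ≈ -14942.)
z - Q = -5508 - 1*(-134477/9) = -5508 + 134477/9 = 84905/9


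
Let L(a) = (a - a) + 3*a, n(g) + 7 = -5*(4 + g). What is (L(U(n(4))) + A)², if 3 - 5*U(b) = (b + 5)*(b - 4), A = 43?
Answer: 38464804/25 ≈ 1.5386e+6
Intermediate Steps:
n(g) = -27 - 5*g (n(g) = -7 - 5*(4 + g) = -7 + (-20 - 5*g) = -27 - 5*g)
U(b) = ⅗ - (-4 + b)*(5 + b)/5 (U(b) = ⅗ - (b + 5)*(b - 4)/5 = ⅗ - (5 + b)*(-4 + b)/5 = ⅗ - (-4 + b)*(5 + b)/5)
L(a) = 3*a (L(a) = 0 + 3*a = 3*a)
(L(U(n(4))) + A)² = (3*(23/5 - (-27 - 5*4)/5 - (-27 - 5*4)²/5) + 43)² = (3*(23/5 - (-27 - 20)/5 - (-27 - 20)²/5) + 43)² = (3*(23/5 - ⅕*(-47) - ⅕*(-47)²) + 43)² = (3*(23/5 + 47/5 - ⅕*2209) + 43)² = (3*(23/5 + 47/5 - 2209/5) + 43)² = (3*(-2139/5) + 43)² = (-6417/5 + 43)² = (-6202/5)² = 38464804/25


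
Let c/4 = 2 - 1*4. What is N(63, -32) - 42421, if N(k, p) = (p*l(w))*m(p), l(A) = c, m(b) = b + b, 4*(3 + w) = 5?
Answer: -58805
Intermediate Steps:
w = -7/4 (w = -3 + (1/4)*5 = -3 + 5/4 = -7/4 ≈ -1.7500)
m(b) = 2*b
c = -8 (c = 4*(2 - 1*4) = 4*(2 - 4) = 4*(-2) = -8)
l(A) = -8
N(k, p) = -16*p**2 (N(k, p) = (p*(-8))*(2*p) = (-8*p)*(2*p) = -16*p**2)
N(63, -32) - 42421 = -16*(-32)**2 - 42421 = -16*1024 - 42421 = -16384 - 42421 = -58805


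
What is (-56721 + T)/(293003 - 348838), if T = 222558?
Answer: -165837/55835 ≈ -2.9701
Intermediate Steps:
(-56721 + T)/(293003 - 348838) = (-56721 + 222558)/(293003 - 348838) = 165837/(-55835) = 165837*(-1/55835) = -165837/55835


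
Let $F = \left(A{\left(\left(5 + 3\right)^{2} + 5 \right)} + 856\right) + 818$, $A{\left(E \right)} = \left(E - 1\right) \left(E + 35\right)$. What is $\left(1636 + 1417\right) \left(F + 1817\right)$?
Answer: $32248839$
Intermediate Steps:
$A{\left(E \right)} = \left(-1 + E\right) \left(35 + E\right)$
$F = 8746$ ($F = \left(\left(-35 + \left(\left(5 + 3\right)^{2} + 5\right)^{2} + 34 \left(\left(5 + 3\right)^{2} + 5\right)\right) + 856\right) + 818 = \left(\left(-35 + \left(8^{2} + 5\right)^{2} + 34 \left(8^{2} + 5\right)\right) + 856\right) + 818 = \left(\left(-35 + \left(64 + 5\right)^{2} + 34 \left(64 + 5\right)\right) + 856\right) + 818 = \left(\left(-35 + 69^{2} + 34 \cdot 69\right) + 856\right) + 818 = \left(\left(-35 + 4761 + 2346\right) + 856\right) + 818 = \left(7072 + 856\right) + 818 = 7928 + 818 = 8746$)
$\left(1636 + 1417\right) \left(F + 1817\right) = \left(1636 + 1417\right) \left(8746 + 1817\right) = 3053 \cdot 10563 = 32248839$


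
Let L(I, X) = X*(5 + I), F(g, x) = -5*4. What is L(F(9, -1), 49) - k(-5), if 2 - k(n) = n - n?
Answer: -737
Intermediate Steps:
F(g, x) = -20
k(n) = 2 (k(n) = 2 - (n - n) = 2 - 1*0 = 2 + 0 = 2)
L(F(9, -1), 49) - k(-5) = 49*(5 - 20) - 1*2 = 49*(-15) - 2 = -735 - 2 = -737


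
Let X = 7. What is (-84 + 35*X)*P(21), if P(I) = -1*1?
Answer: -161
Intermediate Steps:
P(I) = -1
(-84 + 35*X)*P(21) = (-84 + 35*7)*(-1) = (-84 + 245)*(-1) = 161*(-1) = -161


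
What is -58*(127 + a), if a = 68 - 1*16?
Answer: -10382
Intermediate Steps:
a = 52 (a = 68 - 16 = 52)
-58*(127 + a) = -58*(127 + 52) = -58*179 = -10382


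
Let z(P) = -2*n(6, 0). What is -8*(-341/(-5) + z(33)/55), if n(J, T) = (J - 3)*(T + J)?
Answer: -5944/11 ≈ -540.36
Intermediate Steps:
n(J, T) = (-3 + J)*(J + T)
z(P) = -36 (z(P) = -2*(6² - 3*6 - 3*0 + 6*0) = -2*(36 - 18 + 0 + 0) = -2*18 = -36)
-8*(-341/(-5) + z(33)/55) = -8*(-341/(-5) - 36/55) = -8*(-341*(-⅕) - 36*1/55) = -8*(341/5 - 36/55) = -8*743/11 = -5944/11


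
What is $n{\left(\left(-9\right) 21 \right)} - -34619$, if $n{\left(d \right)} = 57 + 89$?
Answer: $34765$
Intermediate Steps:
$n{\left(d \right)} = 146$
$n{\left(\left(-9\right) 21 \right)} - -34619 = 146 - -34619 = 146 + 34619 = 34765$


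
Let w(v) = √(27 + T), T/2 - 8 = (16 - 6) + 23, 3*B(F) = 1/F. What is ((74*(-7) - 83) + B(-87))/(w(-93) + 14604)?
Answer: -763604216/18555073509 + 156862*√109/55665220527 ≈ -0.041124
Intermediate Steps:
B(F) = 1/(3*F)
T = 82 (T = 16 + 2*((16 - 6) + 23) = 16 + 2*(10 + 23) = 16 + 2*33 = 16 + 66 = 82)
w(v) = √109 (w(v) = √(27 + 82) = √109)
((74*(-7) - 83) + B(-87))/(w(-93) + 14604) = ((74*(-7) - 83) + (⅓)/(-87))/(√109 + 14604) = ((-518 - 83) + (⅓)*(-1/87))/(14604 + √109) = (-601 - 1/261)/(14604 + √109) = -156862/(261*(14604 + √109))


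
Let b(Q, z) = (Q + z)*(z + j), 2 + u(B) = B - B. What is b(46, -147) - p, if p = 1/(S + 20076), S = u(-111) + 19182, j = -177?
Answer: 1284613343/39256 ≈ 32724.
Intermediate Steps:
u(B) = -2 (u(B) = -2 + (B - B) = -2 + 0 = -2)
b(Q, z) = (-177 + z)*(Q + z) (b(Q, z) = (Q + z)*(z - 177) = (Q + z)*(-177 + z) = (-177 + z)*(Q + z))
S = 19180 (S = -2 + 19182 = 19180)
p = 1/39256 (p = 1/(19180 + 20076) = 1/39256 ≈ 2.5474e-5)
b(46, -147) - p = ((-147)² - 177*46 - 177*(-147) + 46*(-147)) - 1*1/39256 = (21609 - 8142 + 26019 - 6762) - 1/39256 = 32724 - 1/39256 = 1284613343/39256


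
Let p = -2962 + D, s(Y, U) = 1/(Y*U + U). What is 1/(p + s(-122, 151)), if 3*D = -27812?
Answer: -54813/670509161 ≈ -8.1748e-5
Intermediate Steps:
s(Y, U) = 1/(U + U*Y) (s(Y, U) = 1/(U*Y + U) = 1/(U + U*Y))
D = -27812/3 (D = (⅓)*(-27812) = -27812/3 ≈ -9270.7)
p = -36698/3 (p = -2962 - 27812/3 = -36698/3 ≈ -12233.)
1/(p + s(-122, 151)) = 1/(-36698/3 + 1/(151*(1 - 122))) = 1/(-36698/3 + (1/151)/(-121)) = 1/(-36698/3 + (1/151)*(-1/121)) = 1/(-36698/3 - 1/18271) = 1/(-670509161/54813) = -54813/670509161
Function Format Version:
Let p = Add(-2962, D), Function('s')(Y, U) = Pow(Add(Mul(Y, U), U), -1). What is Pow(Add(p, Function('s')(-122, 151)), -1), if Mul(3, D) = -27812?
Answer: Rational(-54813, 670509161) ≈ -8.1748e-5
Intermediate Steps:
Function('s')(Y, U) = Pow(Add(U, Mul(U, Y)), -1) (Function('s')(Y, U) = Pow(Add(Mul(U, Y), U), -1) = Pow(Add(U, Mul(U, Y)), -1))
D = Rational(-27812, 3) (D = Mul(Rational(1, 3), -27812) = Rational(-27812, 3) ≈ -9270.7)
p = Rational(-36698, 3) (p = Add(-2962, Rational(-27812, 3)) = Rational(-36698, 3) ≈ -12233.)
Pow(Add(p, Function('s')(-122, 151)), -1) = Pow(Add(Rational(-36698, 3), Mul(Pow(151, -1), Pow(Add(1, -122), -1))), -1) = Pow(Add(Rational(-36698, 3), Mul(Rational(1, 151), Pow(-121, -1))), -1) = Pow(Add(Rational(-36698, 3), Mul(Rational(1, 151), Rational(-1, 121))), -1) = Pow(Add(Rational(-36698, 3), Rational(-1, 18271)), -1) = Pow(Rational(-670509161, 54813), -1) = Rational(-54813, 670509161)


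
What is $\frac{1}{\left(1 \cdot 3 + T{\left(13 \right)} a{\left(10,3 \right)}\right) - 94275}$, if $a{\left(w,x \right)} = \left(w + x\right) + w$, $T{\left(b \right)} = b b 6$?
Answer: $- \frac{1}{70950} \approx -1.4094 \cdot 10^{-5}$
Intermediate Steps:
$T{\left(b \right)} = 6 b^{2}$ ($T{\left(b \right)} = b^{2} \cdot 6 = 6 b^{2}$)
$a{\left(w,x \right)} = x + 2 w$
$\frac{1}{\left(1 \cdot 3 + T{\left(13 \right)} a{\left(10,3 \right)}\right) - 94275} = \frac{1}{\left(1 \cdot 3 + 6 \cdot 13^{2} \left(3 + 2 \cdot 10\right)\right) - 94275} = \frac{1}{\left(3 + 6 \cdot 169 \left(3 + 20\right)\right) - 94275} = \frac{1}{\left(3 + 1014 \cdot 23\right) - 94275} = \frac{1}{\left(3 + 23322\right) - 94275} = \frac{1}{23325 - 94275} = \frac{1}{-70950} = - \frac{1}{70950}$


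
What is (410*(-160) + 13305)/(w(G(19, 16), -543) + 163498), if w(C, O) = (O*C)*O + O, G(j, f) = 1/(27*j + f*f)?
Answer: -40214855/125607244 ≈ -0.32016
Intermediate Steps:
G(j, f) = 1/(f**2 + 27*j) (G(j, f) = 1/(27*j + f**2) = 1/(f**2 + 27*j))
w(C, O) = O + C*O**2 (w(C, O) = (C*O)*O + O = C*O**2 + O = O + C*O**2)
(410*(-160) + 13305)/(w(G(19, 16), -543) + 163498) = (410*(-160) + 13305)/(-543*(1 - 543/(16**2 + 27*19)) + 163498) = (-65600 + 13305)/(-543*(1 - 543/(256 + 513)) + 163498) = -52295/(-543*(1 - 543/769) + 163498) = -52295/(-543*226/769 + 163498) = -52295/(-122718/769 + 163498) = -52295/125607244/769 = -52295*769/125607244 = -40214855/125607244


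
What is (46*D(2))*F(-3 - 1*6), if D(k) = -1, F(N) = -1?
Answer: 46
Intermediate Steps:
(46*D(2))*F(-3 - 1*6) = (46*(-1))*(-1) = -46*(-1) = 46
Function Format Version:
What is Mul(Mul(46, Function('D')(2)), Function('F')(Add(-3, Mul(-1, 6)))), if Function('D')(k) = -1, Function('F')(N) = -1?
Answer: 46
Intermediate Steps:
Mul(Mul(46, Function('D')(2)), Function('F')(Add(-3, Mul(-1, 6)))) = Mul(Mul(46, -1), -1) = Mul(-46, -1) = 46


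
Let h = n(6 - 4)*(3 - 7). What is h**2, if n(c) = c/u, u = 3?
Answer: 64/9 ≈ 7.1111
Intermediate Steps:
n(c) = c/3
h = -8/3 (h = ((6 - 4)/3)*(3 - 7) = ((1/3)*2)*(-4) = (2/3)*(-4) = -8/3 ≈ -2.6667)
h**2 = (-8/3)**2 = 64/9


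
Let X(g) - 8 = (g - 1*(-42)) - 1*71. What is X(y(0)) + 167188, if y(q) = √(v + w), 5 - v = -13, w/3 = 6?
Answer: 167173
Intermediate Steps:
w = 18 (w = 3*6 = 18)
v = 18 (v = 5 - 1*(-13) = 5 + 13 = 18)
y(q) = 6 (y(q) = √(18 + 18) = √36 = 6)
X(g) = -21 + g (X(g) = 8 + ((g - 1*(-42)) - 1*71) = 8 + ((g + 42) - 71) = 8 + ((42 + g) - 71) = 8 + (-29 + g) = -21 + g)
X(y(0)) + 167188 = (-21 + 6) + 167188 = -15 + 167188 = 167173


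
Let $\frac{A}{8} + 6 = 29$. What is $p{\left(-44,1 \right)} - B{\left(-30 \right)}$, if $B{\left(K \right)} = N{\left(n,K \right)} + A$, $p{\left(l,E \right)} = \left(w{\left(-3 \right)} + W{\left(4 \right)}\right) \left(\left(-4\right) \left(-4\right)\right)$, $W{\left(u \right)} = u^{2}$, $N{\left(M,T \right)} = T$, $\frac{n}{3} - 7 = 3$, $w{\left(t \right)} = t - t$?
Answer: $102$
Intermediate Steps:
$w{\left(t \right)} = 0$
$n = 30$ ($n = 21 + 3 \cdot 3 = 21 + 9 = 30$)
$A = 184$ ($A = -48 + 8 \cdot 29 = -48 + 232 = 184$)
$p{\left(l,E \right)} = 256$ ($p{\left(l,E \right)} = \left(0 + 4^{2}\right) \left(\left(-4\right) \left(-4\right)\right) = \left(0 + 16\right) 16 = 16 \cdot 16 = 256$)
$B{\left(K \right)} = 184 + K$ ($B{\left(K \right)} = K + 184 = 184 + K$)
$p{\left(-44,1 \right)} - B{\left(-30 \right)} = 256 - \left(184 - 30\right) = 256 - 154 = 102$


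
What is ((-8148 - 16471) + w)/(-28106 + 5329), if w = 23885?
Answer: 734/22777 ≈ 0.032225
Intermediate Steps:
((-8148 - 16471) + w)/(-28106 + 5329) = ((-8148 - 16471) + 23885)/(-28106 + 5329) = (-24619 + 23885)/(-22777) = -734*(-1/22777) = 734/22777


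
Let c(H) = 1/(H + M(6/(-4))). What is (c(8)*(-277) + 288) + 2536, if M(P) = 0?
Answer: 22315/8 ≈ 2789.4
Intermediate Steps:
c(H) = 1/H (c(H) = 1/(H + 0) = 1/H)
(c(8)*(-277) + 288) + 2536 = (-277/8 + 288) + 2536 = 2027/8 + 2536 = 22315/8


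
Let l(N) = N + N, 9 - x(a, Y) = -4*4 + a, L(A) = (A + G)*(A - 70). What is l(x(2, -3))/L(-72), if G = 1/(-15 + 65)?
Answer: 1150/255529 ≈ 0.0045005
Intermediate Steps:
G = 1/50 ≈ 0.020000
L(A) = (-70 + A)*(1/50 + A) (L(A) = (A + 1/50)*(A - 70) = (1/50 + A)*(-70 + A) = (-70 + A)*(1/50 + A))
x(a, Y) = 25 - a (x(a, Y) = 9 - (-4*4 + a) = 9 - (-16 + a) = 9 + (16 - a) = 25 - a)
l(N) = 2*N
l(x(2, -3))/L(-72) = (2*(25 - 1*2))/(-7/5 + (-72)² - 3499/50*(-72)) = (2*(25 - 2))/(-7/5 + 5184 + 125964/25) = (2*23)/(255529/25) = 46*(25/255529) = 1150/255529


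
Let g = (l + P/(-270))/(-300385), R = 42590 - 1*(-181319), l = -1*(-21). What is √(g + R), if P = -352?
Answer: 4*√102280553691134874/2703465 ≈ 473.19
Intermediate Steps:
l = 21
R = 223909 (R = 42590 + 181319 = 223909)
g = -3011/40551975 (g = (21 - 352/(-270))/(-300385) = (21 - 352*(-1/270))*(-1/300385) = (21 + 176/135)*(-1/300385) = (3011/135)*(-1/300385) = -3011/40551975 ≈ -7.4250e-5)
√(g + R) = √(-3011/40551975 + 223909) = √(9079952167264/40551975) = 4*√102280553691134874/2703465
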